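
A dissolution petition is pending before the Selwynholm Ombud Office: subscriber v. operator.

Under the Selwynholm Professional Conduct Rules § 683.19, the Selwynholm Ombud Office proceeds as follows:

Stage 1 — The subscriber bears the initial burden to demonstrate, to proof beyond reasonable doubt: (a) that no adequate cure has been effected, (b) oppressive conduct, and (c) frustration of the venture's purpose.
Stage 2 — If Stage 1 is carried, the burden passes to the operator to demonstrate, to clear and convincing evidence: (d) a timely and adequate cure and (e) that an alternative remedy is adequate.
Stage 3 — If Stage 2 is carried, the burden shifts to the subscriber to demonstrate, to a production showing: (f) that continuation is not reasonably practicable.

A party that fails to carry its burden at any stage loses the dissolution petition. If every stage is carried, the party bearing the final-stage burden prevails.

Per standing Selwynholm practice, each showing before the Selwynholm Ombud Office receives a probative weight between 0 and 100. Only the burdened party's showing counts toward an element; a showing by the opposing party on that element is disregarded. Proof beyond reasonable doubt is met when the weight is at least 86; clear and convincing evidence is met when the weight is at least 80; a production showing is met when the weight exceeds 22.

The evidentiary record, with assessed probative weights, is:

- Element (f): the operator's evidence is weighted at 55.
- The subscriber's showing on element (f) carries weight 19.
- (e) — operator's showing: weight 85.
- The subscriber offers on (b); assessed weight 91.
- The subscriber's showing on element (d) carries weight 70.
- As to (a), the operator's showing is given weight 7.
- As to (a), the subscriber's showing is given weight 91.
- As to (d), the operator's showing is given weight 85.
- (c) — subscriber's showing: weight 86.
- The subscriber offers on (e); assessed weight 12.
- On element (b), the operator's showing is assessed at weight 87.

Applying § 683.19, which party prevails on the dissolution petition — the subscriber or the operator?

Stage 1 (subscriber, proof beyond reasonable doubt, weight is at least 86): (a) 91 (operator's 7 disregarded) ≥ 86 — meets; (b) 91 (operator's 87 disregarded) ≥ 86 — meets; (c) 86 ≥ 86 — meets.
  Stage 1 is satisfied; the onus moves to the operator.
Stage 2 (operator, clear and convincing evidence, weight is at least 80): (d) 85 (subscriber's 70 disregarded) ≥ 80 — meets; (e) 85 (subscriber's 12 disregarded) ≥ 80 — meets.
  The operator carries Stage 2; the subscriber now bears the burden.
Stage 3 (subscriber, a production showing, weight exceeds 22): (f) 19 (operator's 55 disregarded) ≤ 22 — fails.
  The subscriber does not carry Stage 3.
The operator prevails.

operator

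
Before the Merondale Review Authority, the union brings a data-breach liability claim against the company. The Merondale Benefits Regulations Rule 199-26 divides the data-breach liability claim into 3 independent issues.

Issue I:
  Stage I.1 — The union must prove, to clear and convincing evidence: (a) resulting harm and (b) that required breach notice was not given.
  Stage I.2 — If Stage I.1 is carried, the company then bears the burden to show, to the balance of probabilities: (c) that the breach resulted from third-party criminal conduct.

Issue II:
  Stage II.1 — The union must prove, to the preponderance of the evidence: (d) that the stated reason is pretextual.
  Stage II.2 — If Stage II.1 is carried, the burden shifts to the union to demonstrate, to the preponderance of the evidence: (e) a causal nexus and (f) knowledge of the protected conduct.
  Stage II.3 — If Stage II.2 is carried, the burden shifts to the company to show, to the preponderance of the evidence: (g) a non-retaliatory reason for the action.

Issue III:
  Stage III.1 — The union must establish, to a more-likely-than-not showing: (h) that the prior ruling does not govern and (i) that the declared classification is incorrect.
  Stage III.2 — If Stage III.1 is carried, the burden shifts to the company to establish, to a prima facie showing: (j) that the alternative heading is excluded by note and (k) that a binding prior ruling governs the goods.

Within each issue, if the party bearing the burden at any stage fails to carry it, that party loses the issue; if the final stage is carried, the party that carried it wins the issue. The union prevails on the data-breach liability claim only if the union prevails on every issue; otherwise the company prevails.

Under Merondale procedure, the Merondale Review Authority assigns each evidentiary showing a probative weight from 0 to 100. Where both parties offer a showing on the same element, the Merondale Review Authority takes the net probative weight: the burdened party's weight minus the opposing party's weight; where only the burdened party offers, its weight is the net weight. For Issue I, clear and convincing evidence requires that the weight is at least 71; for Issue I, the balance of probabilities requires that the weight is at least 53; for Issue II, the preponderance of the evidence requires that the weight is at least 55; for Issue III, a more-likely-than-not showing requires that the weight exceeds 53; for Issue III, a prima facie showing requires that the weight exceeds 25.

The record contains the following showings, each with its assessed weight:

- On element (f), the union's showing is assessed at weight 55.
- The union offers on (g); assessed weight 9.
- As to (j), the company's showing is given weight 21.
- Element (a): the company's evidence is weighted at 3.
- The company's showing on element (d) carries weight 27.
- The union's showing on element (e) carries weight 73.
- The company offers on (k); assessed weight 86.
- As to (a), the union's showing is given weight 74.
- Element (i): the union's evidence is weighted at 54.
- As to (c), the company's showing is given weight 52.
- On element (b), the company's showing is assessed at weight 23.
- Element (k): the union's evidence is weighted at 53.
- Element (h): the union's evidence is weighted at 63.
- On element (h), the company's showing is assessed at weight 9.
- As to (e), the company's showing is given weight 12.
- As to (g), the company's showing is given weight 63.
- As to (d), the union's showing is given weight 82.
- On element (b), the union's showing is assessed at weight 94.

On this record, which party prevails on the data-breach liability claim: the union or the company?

— Issue I —
Stage I.1 (union, clear and convincing evidence, weight is at least 71): (a) net 74−3=71 ≥ 71 — meets; (b) net 94−23=71 ≥ 71 — meets.
  Stage I.1 carried; the burden shifts to the company.
Stage I.2 (company, the balance of probabilities, weight is at least 53): (c) 52 < 53 — fails.
  Not every element is met, so the company fails to carry Stage I.2.
The union prevails on this issue.
— Issue II —
Stage II.1 (union, the preponderance of the evidence, weight is at least 55): (d) net 82−27=55 ≥ 55 — meets.
  Stage II.1 carried; the burden remains with the union.
Stage II.2 (union, the preponderance of the evidence, weight is at least 55): (e) net 73−12=61 ≥ 55 — meets; (f) 55 ≥ 55 — meets.
  The union carries Stage II.2; the company now bears the burden.
Stage II.3 (company, the preponderance of the evidence, weight is at least 55): (g) net 63−9=54 < 55 — fails.
  Not every element is met, so the company fails to carry Stage II.3.
So the union prevails on this issue.
— Issue III —
At Stage III.1 the union must meet a more-likely-than-not showing (weight exceeds 53): on (h) the weight is 63 less the opposing 9 gives net 54, > 53, so (h) meets the standard; on (i) the weight is 54, > 53, so (i) meets the standard.
  Stage III.1 carried; the burden shifts to the company.
At Stage III.2 the company must meet a prima facie showing (weight exceeds 25): on (j) the weight is 21, ≤ 25, so (j) does not meet the standard; on (k) the weight is 86 less the opposing 53 gives net 33, > 25, so (k) meets the standard.
  Not every element is met, so the company fails to carry Stage III.2.
The analysis ends at Stage III.2; the union prevails on this issue.
Per-issue: Issue I → union; Issue II → union; Issue III → union. The union must prevail on every issue; overall, the union prevails.

union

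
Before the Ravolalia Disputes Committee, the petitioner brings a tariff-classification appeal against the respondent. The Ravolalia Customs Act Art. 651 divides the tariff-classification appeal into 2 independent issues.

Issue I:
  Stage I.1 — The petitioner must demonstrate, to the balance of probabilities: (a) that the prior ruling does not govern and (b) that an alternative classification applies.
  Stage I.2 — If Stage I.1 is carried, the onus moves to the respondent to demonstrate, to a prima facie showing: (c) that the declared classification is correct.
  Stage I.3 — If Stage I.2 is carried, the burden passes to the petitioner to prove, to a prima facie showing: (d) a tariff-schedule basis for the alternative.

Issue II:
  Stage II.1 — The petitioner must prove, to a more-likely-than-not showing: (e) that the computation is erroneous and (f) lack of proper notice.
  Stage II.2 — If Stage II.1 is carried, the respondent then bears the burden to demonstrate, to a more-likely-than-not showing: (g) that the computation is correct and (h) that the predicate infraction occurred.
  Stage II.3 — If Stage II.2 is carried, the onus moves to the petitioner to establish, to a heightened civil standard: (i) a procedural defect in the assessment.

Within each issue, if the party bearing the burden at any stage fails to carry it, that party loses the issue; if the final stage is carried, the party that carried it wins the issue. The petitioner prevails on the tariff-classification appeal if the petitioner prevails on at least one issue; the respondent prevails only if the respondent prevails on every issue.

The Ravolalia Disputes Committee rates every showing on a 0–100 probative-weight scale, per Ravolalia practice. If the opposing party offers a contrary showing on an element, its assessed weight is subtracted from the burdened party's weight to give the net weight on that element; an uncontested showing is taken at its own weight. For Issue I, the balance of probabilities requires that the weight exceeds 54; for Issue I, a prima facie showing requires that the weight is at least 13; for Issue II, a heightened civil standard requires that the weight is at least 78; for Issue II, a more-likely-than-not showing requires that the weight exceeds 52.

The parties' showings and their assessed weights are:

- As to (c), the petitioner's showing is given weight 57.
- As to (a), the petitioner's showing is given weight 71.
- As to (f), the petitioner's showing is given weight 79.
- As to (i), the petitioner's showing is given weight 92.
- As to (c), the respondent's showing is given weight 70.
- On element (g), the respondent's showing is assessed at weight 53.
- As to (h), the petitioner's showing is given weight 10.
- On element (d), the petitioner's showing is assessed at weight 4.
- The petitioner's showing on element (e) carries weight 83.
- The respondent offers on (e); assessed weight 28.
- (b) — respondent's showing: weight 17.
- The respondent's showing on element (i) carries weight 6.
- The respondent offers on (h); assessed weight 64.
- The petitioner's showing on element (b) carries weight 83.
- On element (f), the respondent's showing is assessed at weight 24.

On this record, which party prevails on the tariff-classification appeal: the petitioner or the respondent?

petitioner

— Issue I —
At Stage I.1 the petitioner must meet the balance of probabilities (weight exceeds 54): on (a) the weight is 71, which does exceed 54, so (a) meets the standard; on (b) the weight is 83 less the opposing 17 gives net 66, which does exceed 54, so (b) meets the standard.
  All elements met. The burden passes to the respondent.
At Stage I.2 the respondent must meet a prima facie showing (weight is at least 13): on (c) the weight is 70 less the opposing 57 gives net 13, which does reach 13, so (c) meets the standard.
  Stage I.2 is satisfied; the onus moves to the petitioner.
At Stage I.3 the petitioner must meet a prima facie showing (weight is at least 13): on (d) the weight is 4, which does not reach 13, so (d) does not meet the standard.
  Stage I.3 not carried; the petitioner fails its burden.
So the respondent prevails on this issue.
— Issue II —
At Stage II.1 the petitioner must meet a more-likely-than-not showing (weight exceeds 52): on (e) the weight is 83 less the opposing 28 gives net 55, which does exceed 52, so (e) meets the standard; on (f) the weight is 79 less the opposing 24 gives net 55, which does exceed 52, so (f) meets the standard.
  All elements met. The burden passes to the respondent.
At Stage II.2 the respondent must meet a more-likely-than-not showing (weight exceeds 52): on (g) the weight is 53, which does exceed 52, so (g) meets the standard; on (h) the weight is 64 less the opposing 10 gives net 54, > 52, so (h) meets the standard.
  The respondent carries Stage II.2; the petitioner now bears the burden.
At Stage II.3 the petitioner must meet a heightened civil standard (weight is at least 78): on (i) the weight is 92 less the opposing 6 gives net 86, ≥ 78, so (i) meets the standard.
  Stage II.3 carried; the final stage is satisfied.
Every stage carried; the petitioner prevails on this issue.
Per-issue: Issue I → respondent; Issue II → petitioner. The petitioner must prevail on at least one issue; overall, the petitioner prevails.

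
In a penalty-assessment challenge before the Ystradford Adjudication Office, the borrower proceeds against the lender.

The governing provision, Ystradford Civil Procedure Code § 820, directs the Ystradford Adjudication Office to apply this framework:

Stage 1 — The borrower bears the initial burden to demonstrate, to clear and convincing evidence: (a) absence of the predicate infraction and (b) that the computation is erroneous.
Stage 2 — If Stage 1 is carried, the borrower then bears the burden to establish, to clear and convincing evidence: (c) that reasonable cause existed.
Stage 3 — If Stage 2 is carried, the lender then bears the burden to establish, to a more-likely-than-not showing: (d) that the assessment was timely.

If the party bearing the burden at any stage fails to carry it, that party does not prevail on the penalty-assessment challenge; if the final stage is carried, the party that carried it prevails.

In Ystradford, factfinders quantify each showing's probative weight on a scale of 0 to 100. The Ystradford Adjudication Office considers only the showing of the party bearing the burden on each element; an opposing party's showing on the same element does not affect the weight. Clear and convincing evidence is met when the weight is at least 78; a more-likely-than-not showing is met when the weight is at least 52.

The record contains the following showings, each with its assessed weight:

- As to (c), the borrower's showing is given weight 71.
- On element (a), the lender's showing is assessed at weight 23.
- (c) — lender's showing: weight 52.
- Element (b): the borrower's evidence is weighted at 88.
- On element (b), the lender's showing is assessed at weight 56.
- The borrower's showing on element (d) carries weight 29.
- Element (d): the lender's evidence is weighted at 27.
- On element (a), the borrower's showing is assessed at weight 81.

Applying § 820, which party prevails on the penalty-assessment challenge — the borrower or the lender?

At Stage 1 the borrower must meet clear and convincing evidence (weight is at least 78): on (a) the weight is 81 (the lender's 23 is given no effect), ≥ 78, so (a) meets the standard; on (b) the weight is 88 (the lender's 56 is given no effect), ≥ 78, so (b) meets the standard.
  Stage 1 carried; the burden remains with the borrower.
At Stage 2 the borrower must meet clear and convincing evidence (weight is at least 78): on (c) the weight is 71 (the lender's 52 is given no effect), < 78, so (c) does not meet the standard.
  The borrower does not carry Stage 2.
The lender prevails.

lender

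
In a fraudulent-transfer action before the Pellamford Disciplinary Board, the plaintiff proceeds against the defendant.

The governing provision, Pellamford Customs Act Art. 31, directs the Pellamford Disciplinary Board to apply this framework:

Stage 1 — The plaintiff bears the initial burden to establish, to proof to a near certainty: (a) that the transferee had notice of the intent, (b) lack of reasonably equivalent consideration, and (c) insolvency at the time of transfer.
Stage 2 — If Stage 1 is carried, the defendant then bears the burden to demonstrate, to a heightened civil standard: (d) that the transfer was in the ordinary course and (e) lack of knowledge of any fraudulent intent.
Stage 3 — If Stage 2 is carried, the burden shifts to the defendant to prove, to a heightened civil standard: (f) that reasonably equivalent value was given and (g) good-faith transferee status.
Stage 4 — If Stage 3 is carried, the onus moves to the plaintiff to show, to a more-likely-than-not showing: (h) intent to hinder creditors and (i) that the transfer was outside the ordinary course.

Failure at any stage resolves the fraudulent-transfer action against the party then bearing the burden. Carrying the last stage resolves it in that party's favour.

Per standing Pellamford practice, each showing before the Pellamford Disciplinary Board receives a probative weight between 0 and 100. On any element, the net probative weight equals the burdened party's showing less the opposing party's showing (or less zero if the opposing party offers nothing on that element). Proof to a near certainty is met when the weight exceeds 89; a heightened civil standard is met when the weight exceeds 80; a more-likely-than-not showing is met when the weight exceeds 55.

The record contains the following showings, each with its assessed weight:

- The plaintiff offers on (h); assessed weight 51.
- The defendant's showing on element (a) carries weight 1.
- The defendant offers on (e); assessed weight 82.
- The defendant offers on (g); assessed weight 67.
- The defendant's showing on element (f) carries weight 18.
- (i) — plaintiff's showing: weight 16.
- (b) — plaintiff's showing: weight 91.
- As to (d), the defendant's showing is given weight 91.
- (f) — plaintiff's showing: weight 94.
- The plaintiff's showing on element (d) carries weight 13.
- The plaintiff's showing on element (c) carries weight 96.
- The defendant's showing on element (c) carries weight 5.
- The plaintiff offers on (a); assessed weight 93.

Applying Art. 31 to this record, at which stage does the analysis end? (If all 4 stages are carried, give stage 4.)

stage 2

Stage 1 — burden on plaintiff; standard: proof to a near certainty (weight exceeds 89).
    (a): 93 − 1 = 92 > 89 [met]
    (b): 91 > 89 [met]
    (c): 96 − 5 = 91 > 89 [met]
  The plaintiff carries Stage 1; the defendant now bears the burden.
Stage 2 — burden on defendant; standard: a heightened civil standard (weight exceeds 80).
    (d): 91 − 13 = 78 ≤ 80 [not met]
    (e): 82 > 80 [met]
  The defendant does not carry Stage 2.
The plaintiff prevails.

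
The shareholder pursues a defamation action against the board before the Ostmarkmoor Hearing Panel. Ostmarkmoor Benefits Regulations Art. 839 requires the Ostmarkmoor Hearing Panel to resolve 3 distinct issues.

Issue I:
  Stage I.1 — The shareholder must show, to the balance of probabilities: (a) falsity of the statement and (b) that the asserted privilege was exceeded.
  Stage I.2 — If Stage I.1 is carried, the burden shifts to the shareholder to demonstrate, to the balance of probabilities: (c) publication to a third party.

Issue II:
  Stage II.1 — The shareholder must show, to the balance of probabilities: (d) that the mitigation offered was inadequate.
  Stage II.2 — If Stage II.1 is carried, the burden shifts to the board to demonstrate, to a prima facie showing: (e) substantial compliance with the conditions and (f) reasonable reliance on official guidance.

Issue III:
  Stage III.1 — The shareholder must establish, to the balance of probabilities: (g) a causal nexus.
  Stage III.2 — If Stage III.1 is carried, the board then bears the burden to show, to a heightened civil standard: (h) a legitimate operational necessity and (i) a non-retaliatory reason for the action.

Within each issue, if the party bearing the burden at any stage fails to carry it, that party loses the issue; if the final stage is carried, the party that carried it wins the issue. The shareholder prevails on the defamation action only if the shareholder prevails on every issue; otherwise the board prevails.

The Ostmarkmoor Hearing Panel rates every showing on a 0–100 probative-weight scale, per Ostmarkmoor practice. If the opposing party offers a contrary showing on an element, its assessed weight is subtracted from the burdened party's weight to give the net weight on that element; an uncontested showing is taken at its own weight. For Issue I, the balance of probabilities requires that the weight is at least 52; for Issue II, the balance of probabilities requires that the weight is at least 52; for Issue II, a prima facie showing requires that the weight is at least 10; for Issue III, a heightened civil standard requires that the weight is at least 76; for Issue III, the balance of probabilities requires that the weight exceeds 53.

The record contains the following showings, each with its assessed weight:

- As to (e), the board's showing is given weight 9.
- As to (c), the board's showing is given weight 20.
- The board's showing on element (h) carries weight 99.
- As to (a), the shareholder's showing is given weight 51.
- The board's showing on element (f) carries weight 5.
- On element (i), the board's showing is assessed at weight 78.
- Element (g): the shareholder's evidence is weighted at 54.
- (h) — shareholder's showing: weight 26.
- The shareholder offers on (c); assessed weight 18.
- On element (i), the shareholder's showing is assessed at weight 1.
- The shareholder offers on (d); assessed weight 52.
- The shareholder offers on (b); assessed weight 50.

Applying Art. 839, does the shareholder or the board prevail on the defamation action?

— Issue I —
At Stage I.1 the shareholder must meet the balance of probabilities (weight is at least 52): on (a) the weight is 51, < 52, so (a) does not meet the standard; on (b) the weight is 50, < 52, so (b) does not meet the standard.
  Stage I.1 not carried; the shareholder fails its burden.
The analysis ends at Stage I.1; the board prevails on this issue.
— Issue II —
Stage II.1 — burden on shareholder; standard: the balance of probabilities (weight is at least 52).
    (d): 52 ≥ 52 [met]
  Stage II.1 is satisfied; the onus moves to the board.
Stage II.2 — burden on board; standard: a prima facie showing (weight is at least 10).
    (e): 9 < 10 [not met]
    (f): 5 < 10 [not met]
  The board does not carry Stage II.2.
The shareholder prevails on this issue.
— Issue III —
At Stage III.1 the shareholder must meet the balance of probabilities (weight exceeds 53): on (g) the weight is 54, which does exceed 53, so (g) meets the standard.
  All elements met. The burden passes to the board.
At Stage III.2 the board must meet a heightened civil standard (weight is at least 76): on (h) the weight is 99 less the opposing 26 gives net 73, which does not reach 76, so (h) does not meet the standard; on (i) the weight is 78 less the opposing 1 gives net 77, ≥ 76, so (i) meets the standard.
  Stage III.2 not carried; the board fails its burden.
The shareholder prevails on this issue.
Per-issue: Issue I → board; Issue II → shareholder; Issue III → shareholder. The shareholder must prevail on every issue; overall, the board prevails.

board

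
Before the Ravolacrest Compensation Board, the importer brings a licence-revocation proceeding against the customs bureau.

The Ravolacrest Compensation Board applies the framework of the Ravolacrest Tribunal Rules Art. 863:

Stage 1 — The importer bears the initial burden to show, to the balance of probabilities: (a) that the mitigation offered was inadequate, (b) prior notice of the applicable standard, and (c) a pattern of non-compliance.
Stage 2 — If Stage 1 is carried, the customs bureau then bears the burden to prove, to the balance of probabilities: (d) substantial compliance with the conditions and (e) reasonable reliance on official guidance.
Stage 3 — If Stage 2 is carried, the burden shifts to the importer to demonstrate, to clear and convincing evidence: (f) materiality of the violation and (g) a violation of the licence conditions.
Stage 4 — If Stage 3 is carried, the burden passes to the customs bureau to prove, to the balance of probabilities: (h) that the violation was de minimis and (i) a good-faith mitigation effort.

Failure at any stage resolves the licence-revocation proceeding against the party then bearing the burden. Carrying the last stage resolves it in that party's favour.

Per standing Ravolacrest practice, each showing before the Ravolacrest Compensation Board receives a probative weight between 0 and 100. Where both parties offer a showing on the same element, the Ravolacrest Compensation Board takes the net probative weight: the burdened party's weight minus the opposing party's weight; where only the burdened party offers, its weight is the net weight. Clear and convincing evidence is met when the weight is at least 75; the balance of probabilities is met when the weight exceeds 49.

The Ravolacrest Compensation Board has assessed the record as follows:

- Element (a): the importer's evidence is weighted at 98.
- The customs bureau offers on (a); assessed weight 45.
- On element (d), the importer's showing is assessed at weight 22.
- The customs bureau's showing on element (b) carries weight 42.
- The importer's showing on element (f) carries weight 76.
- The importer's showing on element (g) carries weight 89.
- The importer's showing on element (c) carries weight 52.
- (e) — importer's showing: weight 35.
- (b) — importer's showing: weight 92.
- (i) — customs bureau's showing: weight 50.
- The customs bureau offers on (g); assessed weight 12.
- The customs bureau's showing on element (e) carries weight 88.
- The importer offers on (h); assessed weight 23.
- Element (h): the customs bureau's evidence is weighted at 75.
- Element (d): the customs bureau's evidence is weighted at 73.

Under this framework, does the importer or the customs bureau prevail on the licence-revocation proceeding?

Stage 1 — burden on importer; standard: the balance of probabilities (weight exceeds 49).
    (a): 98 − 45 = 53 > 49 [met]
    (b): 92 − 42 = 50 > 49 [met]
    (c): 52 > 49 [met]
  The importer carries Stage 1; the customs bureau now bears the burden.
Stage 2 — burden on customs bureau; standard: the balance of probabilities (weight exceeds 49).
    (d): 73 − 22 = 51 > 49 [met]
    (e): 88 − 35 = 53 > 49 [met]
  Stage 2 carried; the burden shifts to the importer.
Stage 3 — burden on importer; standard: clear and convincing evidence (weight is at least 75).
    (f): 76 ≥ 75 [met]
    (g): 89 − 12 = 77 ≥ 75 [met]
  All elements met. The burden passes to the customs bureau.
Stage 4 — burden on customs bureau; standard: the balance of probabilities (weight exceeds 49).
    (h): 75 − 23 = 52 > 49 [met]
    (i): 50 > 49 [met]
  Stage 4 carried; the final stage is satisfied.
Every stage carried; the customs bureau prevails.

customs bureau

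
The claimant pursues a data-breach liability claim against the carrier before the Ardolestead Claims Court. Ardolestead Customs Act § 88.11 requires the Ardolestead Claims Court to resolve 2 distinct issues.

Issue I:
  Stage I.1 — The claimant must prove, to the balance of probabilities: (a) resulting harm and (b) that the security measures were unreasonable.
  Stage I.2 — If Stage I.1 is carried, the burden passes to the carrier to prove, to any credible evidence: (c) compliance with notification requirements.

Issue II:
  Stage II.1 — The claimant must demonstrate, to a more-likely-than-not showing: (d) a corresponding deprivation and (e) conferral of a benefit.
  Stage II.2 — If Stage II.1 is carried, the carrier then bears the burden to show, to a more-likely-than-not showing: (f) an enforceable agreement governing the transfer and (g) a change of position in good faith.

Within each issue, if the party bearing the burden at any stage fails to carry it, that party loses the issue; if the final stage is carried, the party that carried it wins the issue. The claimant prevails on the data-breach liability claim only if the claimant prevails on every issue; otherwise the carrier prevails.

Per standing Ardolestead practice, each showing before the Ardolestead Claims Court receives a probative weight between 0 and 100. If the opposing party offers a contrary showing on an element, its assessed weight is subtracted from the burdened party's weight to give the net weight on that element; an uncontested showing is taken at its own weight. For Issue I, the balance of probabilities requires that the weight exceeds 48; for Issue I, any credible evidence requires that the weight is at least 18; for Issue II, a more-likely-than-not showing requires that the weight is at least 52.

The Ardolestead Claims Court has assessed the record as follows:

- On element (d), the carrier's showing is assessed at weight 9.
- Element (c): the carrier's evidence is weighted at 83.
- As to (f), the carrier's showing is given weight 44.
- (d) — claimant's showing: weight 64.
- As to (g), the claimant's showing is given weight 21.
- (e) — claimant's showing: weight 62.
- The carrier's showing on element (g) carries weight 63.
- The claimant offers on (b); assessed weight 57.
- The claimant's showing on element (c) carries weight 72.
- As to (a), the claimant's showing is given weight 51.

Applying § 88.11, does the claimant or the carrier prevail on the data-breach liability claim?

— Issue I —
At Stage I.1 the claimant must meet the balance of probabilities (weight exceeds 48): on (a) the weight is 51, which does exceed 48, so (a) meets the standard; on (b) the weight is 57, which does exceed 48, so (b) meets the standard.
  All elements met. The burden passes to the carrier.
At Stage I.2 the carrier must meet any credible evidence (weight is at least 18): on (c) the weight is 83 less the opposing 72 gives net 11, < 18, so (c) does not meet the standard.
  The carrier does not carry Stage I.2.
The claimant prevails on this issue.
— Issue II —
At Stage II.1 the claimant must meet a more-likely-than-not showing (weight is at least 52): on (d) the weight is 64 less the opposing 9 gives net 55, ≥ 52, so (d) meets the standard; on (e) the weight is 62, ≥ 52, so (e) meets the standard.
  The claimant carries Stage II.1; the carrier now bears the burden.
At Stage II.2 the carrier must meet a more-likely-than-not showing (weight is at least 52): on (f) the weight is 44, < 52, so (f) does not meet the standard; on (g) the weight is 63 less the opposing 21 gives net 42, < 52, so (g) does not meet the standard.
  Not every element is met, so the carrier fails to carry Stage II.2.
The analysis ends at Stage II.2; the claimant prevails on this issue.
Per-issue: Issue I → claimant; Issue II → claimant. The claimant must prevail on every issue; overall, the claimant prevails.

claimant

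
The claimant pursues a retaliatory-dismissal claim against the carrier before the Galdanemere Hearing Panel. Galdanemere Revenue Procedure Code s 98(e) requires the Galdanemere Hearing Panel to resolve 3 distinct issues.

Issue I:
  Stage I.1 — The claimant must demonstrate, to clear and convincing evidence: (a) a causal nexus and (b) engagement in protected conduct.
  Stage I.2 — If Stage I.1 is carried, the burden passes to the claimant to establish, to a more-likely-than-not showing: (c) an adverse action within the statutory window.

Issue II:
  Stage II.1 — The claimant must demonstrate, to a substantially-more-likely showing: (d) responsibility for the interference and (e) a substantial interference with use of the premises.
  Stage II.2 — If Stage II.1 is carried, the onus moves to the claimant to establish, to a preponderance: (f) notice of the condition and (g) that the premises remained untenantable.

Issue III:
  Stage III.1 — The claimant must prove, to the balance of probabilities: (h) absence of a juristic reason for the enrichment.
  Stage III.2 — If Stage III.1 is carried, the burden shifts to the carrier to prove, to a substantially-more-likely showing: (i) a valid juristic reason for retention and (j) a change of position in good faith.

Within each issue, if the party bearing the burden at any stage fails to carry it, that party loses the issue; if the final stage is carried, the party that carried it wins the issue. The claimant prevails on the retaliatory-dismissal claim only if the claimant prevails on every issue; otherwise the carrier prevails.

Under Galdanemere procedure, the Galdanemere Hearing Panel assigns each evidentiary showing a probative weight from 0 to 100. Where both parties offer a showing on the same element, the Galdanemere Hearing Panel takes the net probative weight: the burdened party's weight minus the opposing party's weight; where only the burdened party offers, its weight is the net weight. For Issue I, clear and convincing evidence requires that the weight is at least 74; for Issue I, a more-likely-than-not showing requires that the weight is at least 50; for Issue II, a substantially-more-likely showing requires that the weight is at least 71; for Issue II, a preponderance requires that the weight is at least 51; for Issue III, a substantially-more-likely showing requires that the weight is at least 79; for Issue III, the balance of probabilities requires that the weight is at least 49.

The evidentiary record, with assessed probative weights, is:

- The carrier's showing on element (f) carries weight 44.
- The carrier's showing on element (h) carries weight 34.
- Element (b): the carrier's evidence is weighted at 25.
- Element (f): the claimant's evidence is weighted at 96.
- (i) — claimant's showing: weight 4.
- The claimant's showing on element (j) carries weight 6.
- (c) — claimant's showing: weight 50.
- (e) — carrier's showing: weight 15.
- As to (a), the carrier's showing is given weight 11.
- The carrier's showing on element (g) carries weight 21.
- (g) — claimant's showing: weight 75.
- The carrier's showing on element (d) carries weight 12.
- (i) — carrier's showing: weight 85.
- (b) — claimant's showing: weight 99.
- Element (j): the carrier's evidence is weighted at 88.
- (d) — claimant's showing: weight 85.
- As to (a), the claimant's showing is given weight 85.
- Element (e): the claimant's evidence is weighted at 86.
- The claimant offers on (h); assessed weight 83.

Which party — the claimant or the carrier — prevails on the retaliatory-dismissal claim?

carrier

— Issue I —
At Stage I.1 the claimant must meet clear and convincing evidence (weight is at least 74): on (a) the weight is 85 less the opposing 11 gives net 74, ≥ 74, so (a) meets the standard; on (b) the weight is 99 less the opposing 25 gives net 74, which does reach 74, so (b) meets the standard.
  Stage I.1 is satisfied; the claimant continues to bear the burden.
At Stage I.2 the claimant must meet a more-likely-than-not showing (weight is at least 50): on (c) the weight is 50, which does reach 50, so (c) meets the standard.
  Stage I.2 carried; the final stage is satisfied.
All stages carried — the claimant prevails on this issue.
— Issue II —
Stage II.1 (claimant, a substantially-more-likely showing, weight is at least 71): (d) net 85−12=73 ≥ 71 — meets; (e) net 86−15=71 ≥ 71 — meets.
  All elements met. The claimant retains the burden for Stage II.2.
Stage II.2 (claimant, a preponderance, weight is at least 51): (f) net 96−44=52 ≥ 51 — meets; (g) net 75−21=54 ≥ 51 — meets.
  All elements met at the final stage.
All stages carried — the claimant prevails on this issue.
— Issue III —
Stage III.1 — burden on claimant; standard: the balance of probabilities (weight is at least 49).
    (h): 83 − 34 = 49 ≥ 49 [met]
  Stage III.1 is satisfied; the onus moves to the carrier.
Stage III.2 — burden on carrier; standard: a substantially-more-likely showing (weight is at least 79).
    (i): 85 − 4 = 81 ≥ 79 [met]
    (j): 88 − 6 = 82 ≥ 79 [met]
  All elements met at the final stage.
With every stage satisfied, the carrier prevails on this issue.
Per-issue: Issue I → claimant; Issue II → claimant; Issue III → carrier. The claimant must prevail on every issue; overall, the carrier prevails.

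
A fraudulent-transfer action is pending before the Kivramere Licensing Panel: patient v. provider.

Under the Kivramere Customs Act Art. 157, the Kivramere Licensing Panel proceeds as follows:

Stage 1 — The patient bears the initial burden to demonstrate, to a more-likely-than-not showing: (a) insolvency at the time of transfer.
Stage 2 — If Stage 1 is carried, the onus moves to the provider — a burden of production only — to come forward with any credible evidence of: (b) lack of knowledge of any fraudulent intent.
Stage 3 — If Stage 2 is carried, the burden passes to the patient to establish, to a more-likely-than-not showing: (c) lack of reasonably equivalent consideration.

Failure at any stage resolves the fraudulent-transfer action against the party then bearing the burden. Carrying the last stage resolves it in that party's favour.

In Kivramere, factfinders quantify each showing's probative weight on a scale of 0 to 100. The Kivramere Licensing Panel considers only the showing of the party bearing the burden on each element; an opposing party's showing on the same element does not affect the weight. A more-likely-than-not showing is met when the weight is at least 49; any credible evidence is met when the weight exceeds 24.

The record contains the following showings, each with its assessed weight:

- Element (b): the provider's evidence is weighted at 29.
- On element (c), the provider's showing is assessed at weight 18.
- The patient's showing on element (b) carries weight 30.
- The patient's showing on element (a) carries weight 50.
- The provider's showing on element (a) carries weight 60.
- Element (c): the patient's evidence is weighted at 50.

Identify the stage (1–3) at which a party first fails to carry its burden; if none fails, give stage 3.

stage 3

Stage 1 (patient, a more-likely-than-not showing, weight is at least 49): (a) 50 (provider's 60 disregarded) ≥ 49 — meets.
  Stage 1 carried; the burden shifts to the provider.
Stage 2 (provider, any credible evidence, weight exceeds 24): (b) 29 (patient's 30 disregarded) > 24 — meets.
  Stage 2 is satisfied; the onus moves to the patient.
Stage 3 (patient, a more-likely-than-not showing, weight is at least 49): (c) 50 (provider's 18 disregarded) ≥ 49 — meets.
  All elements met at the final stage.
Every stage carried; the patient prevails.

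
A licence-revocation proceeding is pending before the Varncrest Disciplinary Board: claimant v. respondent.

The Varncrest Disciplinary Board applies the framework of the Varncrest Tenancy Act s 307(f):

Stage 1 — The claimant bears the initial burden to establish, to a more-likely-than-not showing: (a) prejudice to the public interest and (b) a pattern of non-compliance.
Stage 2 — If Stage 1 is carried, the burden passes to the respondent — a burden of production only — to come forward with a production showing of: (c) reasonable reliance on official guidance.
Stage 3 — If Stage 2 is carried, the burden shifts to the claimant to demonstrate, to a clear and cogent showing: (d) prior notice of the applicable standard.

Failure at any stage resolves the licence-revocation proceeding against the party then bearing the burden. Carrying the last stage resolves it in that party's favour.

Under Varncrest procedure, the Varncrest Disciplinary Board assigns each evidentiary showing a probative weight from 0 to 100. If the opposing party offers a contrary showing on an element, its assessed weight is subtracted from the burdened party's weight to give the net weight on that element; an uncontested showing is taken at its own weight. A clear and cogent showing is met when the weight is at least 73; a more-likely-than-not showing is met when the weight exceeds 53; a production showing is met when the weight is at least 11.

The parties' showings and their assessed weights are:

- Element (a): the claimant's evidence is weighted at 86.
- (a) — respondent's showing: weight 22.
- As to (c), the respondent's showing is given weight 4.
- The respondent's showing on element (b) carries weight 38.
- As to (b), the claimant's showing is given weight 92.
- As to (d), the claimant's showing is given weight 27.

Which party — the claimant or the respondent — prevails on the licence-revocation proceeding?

Stage 1 — burden on claimant; standard: a more-likely-than-not showing (weight exceeds 53).
    (a): 86 − 22 = 64 > 53 [met]
    (b): 92 − 38 = 54 > 53 [met]
  The claimant carries Stage 1; the respondent now bears the burden.
Stage 2 — burden on respondent; standard: a production showing (weight is at least 11).
    (c): 4 < 11 [not met]
  The respondent does not carry Stage 2.
The claimant prevails.

claimant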